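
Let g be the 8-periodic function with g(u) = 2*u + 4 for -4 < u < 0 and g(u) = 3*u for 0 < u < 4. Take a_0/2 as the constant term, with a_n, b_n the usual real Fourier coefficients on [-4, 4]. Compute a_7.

-8/(49*pi**2)

a_7 = 1/4 ∫_{-4}^{4} g(u) cos(7*pi*u/4) du.
Split the integral at the breakpoints.
Integrating by parts (boundary term plus one more integral), an antiderivative of (2*u + 4) cos(7*pi*u/4) is 8*u*sin(7*pi*u/4)/(7*pi) + 16*sin(7*pi*u/4)/(7*pi) + 32*cos(7*pi*u/4)/(49*pi**2); evaluating from -4 to 0: ∫_{-4}^{0} (2*u + 4) cos(7*pi*u/4) du = (32/(49*pi**2)) - (-32/(49*pi**2)) = 64/(49*pi**2).
Integrating by parts (boundary term plus one more integral), an antiderivative of (3*u) cos(7*pi*u/4) is 12*u*sin(7*pi*u/4)/(7*pi) + 48*cos(7*pi*u/4)/(49*pi**2); evaluating from 0 to 4: ∫_{0}^{4} (3*u) cos(7*pi*u/4) du = (-48/(49*pi**2)) - (48/(49*pi**2)) = -96/(49*pi**2).
Summing the pieces and multiplying by (1/4) gives a_7 = -8/(49*pi**2).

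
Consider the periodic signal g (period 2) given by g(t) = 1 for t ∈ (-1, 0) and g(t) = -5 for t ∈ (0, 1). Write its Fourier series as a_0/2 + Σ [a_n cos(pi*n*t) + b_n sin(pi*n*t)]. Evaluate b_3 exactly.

b_3 = ∫_{-1}^{1} g(t) sin(3*pi*t) dt.
Split the integral at the breakpoints.
Directly, an antiderivative of (1) sin(3*pi*t) is -cos(3*pi*t)/(3*pi); evaluating from -1 to 0: ∫_{-1}^{0} (1) sin(3*pi*t) dt = (-1/(3*pi)) - (1/(3*pi)) = -2/(3*pi).
Directly, an antiderivative of (-5) sin(3*pi*t) is 5*cos(3*pi*t)/(3*pi); evaluating from 0 to 1: ∫_{0}^{1} (-5) sin(3*pi*t) dt = (-5/(3*pi)) - (5/(3*pi)) = -10/(3*pi).
Summing the pieces gives b_3 = -4/pi.

-4/pi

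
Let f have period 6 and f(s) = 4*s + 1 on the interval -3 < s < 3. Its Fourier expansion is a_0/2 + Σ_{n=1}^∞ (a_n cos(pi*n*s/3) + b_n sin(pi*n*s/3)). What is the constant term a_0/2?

1

a_0 = 1/3 ∫_{-3}^{3} f(s) ds = 1/3 · (6) = 2.
So the constant term a_0/2 = 1.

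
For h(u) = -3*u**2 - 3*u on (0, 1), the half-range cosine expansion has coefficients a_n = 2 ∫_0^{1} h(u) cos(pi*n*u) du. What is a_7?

24/(49*pi**2)

a_7 = 2 ∫_0^{1} (-3*u**2 - 3*u) cos(7*pi*u) du.
Integrating by parts twice (tabular method), an antiderivative of (-3*u**2 - 3*u) cos(7*pi*u) is -3*u**2*sin(7*pi*u)/(7*pi) - 3*u*sin(7*pi*u)/(7*pi) - 6*u*cos(7*pi*u)/(49*pi**2) + 6*sin(7*pi*u)/(343*pi**3) - 3*cos(7*pi*u)/(49*pi**2); evaluating from 0 to 1: ∫_{0}^{1} (-3*u**2 - 3*u) cos(7*pi*u) du = (9/(49*pi**2)) - (-3/(49*pi**2)) = 12/(49*pi**2).
Hence a_7 = 2·(12/(49*pi**2)) = 24/(49*pi**2).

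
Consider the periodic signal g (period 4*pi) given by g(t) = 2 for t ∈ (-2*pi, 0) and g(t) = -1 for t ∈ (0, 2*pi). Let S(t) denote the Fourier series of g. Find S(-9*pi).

t = -9*pi differs from t = -pi by -2 full period(s), and the series is 4*pi-periodic.
g is continuous at t = -pi with value 2, so the series converges to 2 there.

2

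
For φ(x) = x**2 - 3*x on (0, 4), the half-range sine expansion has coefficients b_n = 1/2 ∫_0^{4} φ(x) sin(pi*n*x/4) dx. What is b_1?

b_1 = 1/2 ∫_0^{4} (x**2 - 3*x) sin(pi*x/4) dx.
Integrating by parts twice (tabular method), an antiderivative of (x**2 - 3*x) sin(pi*x/4) is -4*x**2*cos(pi*x/4)/pi + 32*x*sin(pi*x/4)/pi**2 + 12*x*cos(pi*x/4)/pi - 48*sin(pi*x/4)/pi**2 + 128*cos(pi*x/4)/pi**3; evaluating from 0 to 4: ∫_{0}^{4} (x**2 - 3*x) sin(pi*x/4) dx = (-128/pi**3 + 16/pi) - (128/pi**3) = -256/pi**3 + 16/pi.
Hence b_1 = (1/2)·(-256/pi**3 + 16/pi) = -128/pi**3 + 8/pi.

-128/pi**3 + 8/pi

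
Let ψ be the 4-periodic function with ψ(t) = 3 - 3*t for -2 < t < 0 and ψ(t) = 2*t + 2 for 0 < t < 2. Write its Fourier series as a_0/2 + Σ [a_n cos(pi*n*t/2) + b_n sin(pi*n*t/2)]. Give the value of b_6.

1/(3*pi)

b_6 = 1/2 ∫_{-2}^{2} ψ(t) sin(3*pi*t) dt.
Split the integral at the breakpoints.
Integrating by parts (boundary term plus one more integral), an antiderivative of (3 - 3*t) sin(3*pi*t) is t*cos(3*pi*t)/pi - sin(3*pi*t)/(3*pi**2) - cos(3*pi*t)/pi; evaluating from -2 to 0: ∫_{-2}^{0} (3 - 3*t) sin(3*pi*t) dt = (-1/pi) - (-3/pi) = 2/pi.
Integrating by parts (boundary term plus one more integral), an antiderivative of (2*t + 2) sin(3*pi*t) is -2*t*cos(3*pi*t)/(3*pi) + 2*sin(3*pi*t)/(9*pi**2) - 2*cos(3*pi*t)/(3*pi); evaluating from 0 to 2: ∫_{0}^{2} (2*t + 2) sin(3*pi*t) dt = (-2/pi) - (-2/(3*pi)) = -4/(3*pi).
Summing the pieces and multiplying by (1/2) gives b_6 = 1/(3*pi).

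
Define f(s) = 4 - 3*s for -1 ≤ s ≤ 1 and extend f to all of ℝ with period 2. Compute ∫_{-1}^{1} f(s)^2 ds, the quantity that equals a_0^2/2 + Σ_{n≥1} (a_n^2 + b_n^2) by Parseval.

38

∫_{-1}^{1} f(s)^2 ds = 38.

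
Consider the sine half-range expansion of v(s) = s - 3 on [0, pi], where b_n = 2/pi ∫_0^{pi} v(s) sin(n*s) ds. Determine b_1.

b_1 = 2/pi ∫_0^{pi} (s - 3) sin(s) ds.
Integrating by parts (boundary term plus one more integral), an antiderivative of (s - 3) sin(s) is -s*cos(s) + sin(s) + 3*cos(s); evaluating from 0 to pi: ∫_{0}^{pi} (s - 3) sin(s) ds = (-3 + pi) - (3) = -6 + pi.
Hence b_1 = (2/pi)·(-6 + pi) = 2 - 12/pi.

2 - 12/pi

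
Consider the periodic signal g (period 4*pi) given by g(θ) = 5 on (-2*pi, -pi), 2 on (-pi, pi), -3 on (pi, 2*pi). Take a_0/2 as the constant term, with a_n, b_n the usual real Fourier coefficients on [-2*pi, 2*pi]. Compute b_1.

b_1 = (1/(2*pi)) ∫_{-2*pi}^{2*pi} g(θ) sin(θ/2) dθ.
Split the integral at the breakpoints.
Directly, an antiderivative of (5) sin(θ/2) is -10*cos(θ/2); evaluating from -2*pi to -pi: ∫_{-2*pi}^{-pi} (5) sin(θ/2) dθ = (0) - (10) = -10.
Directly, an antiderivative of (2) sin(θ/2) is -4*cos(θ/2); evaluating from -pi to pi: ∫_{-pi}^{pi} (2) sin(θ/2) dθ = (0) - (0) = 0.
Directly, an antiderivative of (-3) sin(θ/2) is 6*cos(θ/2); evaluating from pi to 2*pi: ∫_{pi}^{2*pi} (-3) sin(θ/2) dθ = (-6) - (0) = -6.
Summing the pieces and multiplying by (1/(2*pi)) gives b_1 = -8/pi.

-8/pi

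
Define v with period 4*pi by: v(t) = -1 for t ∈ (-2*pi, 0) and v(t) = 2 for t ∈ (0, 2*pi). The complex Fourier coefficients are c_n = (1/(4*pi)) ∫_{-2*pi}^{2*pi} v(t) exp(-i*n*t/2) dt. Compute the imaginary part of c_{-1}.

3/pi

Since v is real-valued, Im(c_{-1}) = -(1/(4*pi)) ∫_{-2*pi}^{2*pi} v(t) sin(-t/2) dt = b_{1}/2.
Split the integral at the breakpoints.
Directly, an antiderivative of (-1) sin(-t/2) is -2*cos(t/2); evaluating from -2*pi to 0: ∫_{-2*pi}^{0} (-1) sin(-t/2) dt = (-2) - (2) = -4.
Directly, an antiderivative of (2) sin(-t/2) is 4*cos(t/2); evaluating from 0 to 2*pi: ∫_{0}^{2*pi} (2) sin(-t/2) dt = (-4) - (4) = -8.
So ∫_{-2*pi}^{2*pi} v(t) sin(-t/2) dt = -12.
Hence Im(c_{-1}) = (-1/(4*pi))·(-12) = 3/pi.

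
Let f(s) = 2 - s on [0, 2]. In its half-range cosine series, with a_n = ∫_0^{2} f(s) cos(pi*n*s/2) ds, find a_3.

a_3 = ∫_0^{2} (2 - s) cos(3*pi*s/2) ds.
Integrating by parts (boundary term plus one more integral), an antiderivative of (2 - s) cos(3*pi*s/2) is -2*s*sin(3*pi*s/2)/(3*pi) + 4*sin(3*pi*s/2)/(3*pi) - 4*cos(3*pi*s/2)/(9*pi**2); evaluating from 0 to 2: ∫_{0}^{2} (2 - s) cos(3*pi*s/2) ds = (4/(9*pi**2)) - (-4/(9*pi**2)) = 8/(9*pi**2).
Hence a_3 = 8/(9*pi**2).

8/(9*pi**2)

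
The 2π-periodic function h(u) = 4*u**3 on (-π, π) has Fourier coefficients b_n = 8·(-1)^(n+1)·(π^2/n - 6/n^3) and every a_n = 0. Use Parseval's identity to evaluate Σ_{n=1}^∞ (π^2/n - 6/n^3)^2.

Parseval: Σ b_n^2 = (1/π) ∫_{-π}^{π} h(u)^2 du = 32*pi**6/7.
b_n^2 = 64·(π^2/n - 6/n^3)^2, so the sum equals (32*pi**6/7)/64 = pi**6/14.

pi**6/14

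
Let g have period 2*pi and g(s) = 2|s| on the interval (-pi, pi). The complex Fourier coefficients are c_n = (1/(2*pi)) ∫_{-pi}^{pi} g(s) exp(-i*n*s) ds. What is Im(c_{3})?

0

Since g is real-valued, Im(c_{3}) = -(1/(2*pi)) ∫_{-pi}^{pi} g(s) sin(3*s) ds = -b_{3}/2.
(g is even, so the integrand is odd over a symmetric interval and the integral vanishes.)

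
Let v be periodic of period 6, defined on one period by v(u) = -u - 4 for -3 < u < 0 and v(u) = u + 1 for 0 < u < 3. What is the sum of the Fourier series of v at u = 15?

u = 15 differs from u = 3 by 2 full period(s), and the series is 6-periodic.
At u = 3 the one-sided limits are v(3^-) = 4 and v(3^+) = -1.
By Dirichlet's theorem the series converges to their average, [(4) + (-1)]/2 = 3/2.

3/2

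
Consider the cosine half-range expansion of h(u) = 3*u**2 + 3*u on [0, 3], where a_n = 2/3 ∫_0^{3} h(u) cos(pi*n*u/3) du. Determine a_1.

a_1 = 2/3 ∫_0^{3} (3*u**2 + 3*u) cos(pi*u/3) du.
Integrating by parts twice (tabular method), an antiderivative of (3*u**2 + 3*u) cos(pi*u/3) is 9*u**2*sin(pi*u/3)/pi + 9*u*sin(pi*u/3)/pi + 54*u*cos(pi*u/3)/pi**2 - 162*sin(pi*u/3)/pi**3 + 27*cos(pi*u/3)/pi**2; evaluating from 0 to 3: ∫_{0}^{3} (3*u**2 + 3*u) cos(pi*u/3) du = (-189/pi**2) - (27/pi**2) = -216/pi**2.
Hence a_1 = (2/3)·(-216/pi**2) = -144/pi**2.

-144/pi**2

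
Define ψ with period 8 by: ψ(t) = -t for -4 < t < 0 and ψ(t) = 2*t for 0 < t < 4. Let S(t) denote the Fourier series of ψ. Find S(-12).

t = -12 differs from t = -4 by -1 full period(s), and the series is 8-periodic.
At t = -4 the one-sided limits are ψ(-4^-) = 8 and ψ(-4^+) = 4.
By Dirichlet's theorem the series converges to their average, [(8) + (4)]/2 = 6.

6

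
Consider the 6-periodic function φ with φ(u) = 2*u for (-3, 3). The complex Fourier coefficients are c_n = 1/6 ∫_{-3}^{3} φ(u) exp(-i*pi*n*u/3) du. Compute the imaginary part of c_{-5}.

Since φ is real-valued, Im(c_{-5}) = -1/6 ∫_{-3}^{3} φ(u) sin(-5*pi*u/3) du = b_{5}/2.
φ is odd and sin(-5*pi*u/3) is odd, so the integrand is even: ∫_{-3}^{3} φ(u) sin(-5*pi*u/3) du = 2∫_0^{3} φ(u) sin(-5*pi*u/3) du.
Integrating by parts (boundary term plus one more integral), an antiderivative of (2*u) sin(-5*pi*u/3) is 6*u*cos(5*pi*u/3)/(5*pi) - 18*sin(5*pi*u/3)/(25*pi**2); evaluating from 0 to 3: ∫_{0}^{3} (2*u) sin(-5*pi*u/3) du = (-18/(5*pi)) - (0) = -18/(5*pi).
So ∫_{-3}^{3} φ(u) sin(-5*pi*u/3) du = -36/(5*pi).
Hence Im(c_{-5}) = (-1/6)·(-36/(5*pi)) = 6/(5*pi).

6/(5*pi)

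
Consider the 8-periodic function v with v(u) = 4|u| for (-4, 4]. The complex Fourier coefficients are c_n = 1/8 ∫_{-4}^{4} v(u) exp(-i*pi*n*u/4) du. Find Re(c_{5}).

Since v is real-valued, Re(c_{5}) = 1/8 ∫_{-4}^{4} v(u) cos(5*pi*u/4) du = a_{5}/2.
v is even and cos(5*pi*u/4) is even, so the integrand is even: ∫_{-4}^{4} v(u) cos(5*pi*u/4) du = 2∫_0^{4} v(u) cos(5*pi*u/4) du.
Integrating by parts (boundary term plus one more integral), an antiderivative of (4*u) cos(5*pi*u/4) is 16*u*sin(5*pi*u/4)/(5*pi) + 64*cos(5*pi*u/4)/(25*pi**2); evaluating from 0 to 4: ∫_{0}^{4} (4*u) cos(5*pi*u/4) du = (-64/(25*pi**2)) - (64/(25*pi**2)) = -128/(25*pi**2).
So ∫_{-4}^{4} v(u) cos(5*pi*u/4) du = -256/(25*pi**2).
Hence Re(c_{5}) = (1/8)·(-256/(25*pi**2)) = -32/(25*pi**2).

-32/(25*pi**2)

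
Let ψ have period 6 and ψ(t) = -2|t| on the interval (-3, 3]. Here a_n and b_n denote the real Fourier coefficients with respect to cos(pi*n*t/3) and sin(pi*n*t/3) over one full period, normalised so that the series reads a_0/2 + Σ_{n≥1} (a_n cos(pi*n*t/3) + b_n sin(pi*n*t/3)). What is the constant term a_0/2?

a_0 = 1/3 ∫_{-3}^{3} ψ(t) dt = 1/3 · (-18) = -6.
So the constant term a_0/2 = -3.

-3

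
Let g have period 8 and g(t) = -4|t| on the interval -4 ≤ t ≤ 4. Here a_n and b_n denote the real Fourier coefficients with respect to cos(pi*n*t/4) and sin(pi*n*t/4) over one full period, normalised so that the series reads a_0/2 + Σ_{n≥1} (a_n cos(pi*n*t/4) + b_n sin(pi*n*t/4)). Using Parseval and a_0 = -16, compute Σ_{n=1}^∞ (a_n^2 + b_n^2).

128/3

Parseval: a_0^2/2 + Σ_{n≥1} (a_n^2+b_n^2) = 1/4 ∫_{-4}^{4} g(t)^2 dt = 512/3.
Subtract a_0^2/2 = 128: Σ (a_n^2+b_n^2) = 128/3.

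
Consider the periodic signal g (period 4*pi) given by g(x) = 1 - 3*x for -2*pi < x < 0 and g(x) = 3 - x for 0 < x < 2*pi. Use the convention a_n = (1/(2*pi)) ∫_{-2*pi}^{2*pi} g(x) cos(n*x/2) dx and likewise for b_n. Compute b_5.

4*(1 - 2*pi)/(5*pi)

b_5 = (1/(2*pi)) ∫_{-2*pi}^{2*pi} g(x) sin(5*x/2) dx.
Split the integral at the breakpoints.
Integrating by parts (boundary term plus one more integral), an antiderivative of (1 - 3*x) sin(5*x/2) is 6*x*cos(5*x/2)/5 - 12*sin(5*x/2)/25 - 2*cos(5*x/2)/5; evaluating from -2*pi to 0: ∫_{-2*pi}^{0} (1 - 3*x) sin(5*x/2) dx = (-2/5) - (2/5 + 12*pi/5) = -12*pi/5 - 4/5.
Integrating by parts (boundary term plus one more integral), an antiderivative of (3 - x) sin(5*x/2) is 2*x*cos(5*x/2)/5 - 4*sin(5*x/2)/25 - 6*cos(5*x/2)/5; evaluating from 0 to 2*pi: ∫_{0}^{2*pi} (3 - x) sin(5*x/2) dx = (6/5 - 4*pi/5) - (-6/5) = 12/5 - 4*pi/5.
Summing the pieces and multiplying by (1/(2*pi)) gives b_5 = 4*(1 - 2*pi)/(5*pi).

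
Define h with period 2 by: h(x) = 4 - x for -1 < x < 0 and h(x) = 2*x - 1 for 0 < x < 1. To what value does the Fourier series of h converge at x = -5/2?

x = -5/2 differs from x = -1/2 by -1 full period(s), and the series is 2-periodic.
h is continuous at x = -1/2 with value 9/2, so the series converges to 9/2 there.

9/2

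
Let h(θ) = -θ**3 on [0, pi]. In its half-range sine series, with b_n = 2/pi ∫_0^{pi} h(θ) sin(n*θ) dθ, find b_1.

b_1 = 2/pi ∫_0^{pi} (-θ**3) sin(θ) dθ.
Integrating by parts three times (tabular method), an antiderivative of (-θ**3) sin(θ) is θ**3*cos(θ) - 3*θ**2*sin(θ) - 6*θ*cos(θ) + 6*sin(θ); evaluating from 0 to pi: ∫_{0}^{pi} (-θ**3) sin(θ) dθ = (pi*(6 - pi**2)) - (0) = pi*(6 - pi**2).
Hence b_1 = (2/pi)·(pi*(6 - pi**2)) = 12 - 2*pi**2.

12 - 2*pi**2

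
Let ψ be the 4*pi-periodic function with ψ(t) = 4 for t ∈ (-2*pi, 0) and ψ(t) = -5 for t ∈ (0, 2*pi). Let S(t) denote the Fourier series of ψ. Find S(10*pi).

t = 10*pi differs from t = 2*pi by 2 full period(s), and the series is 4*pi-periodic.
At t = 2*pi the one-sided limits are ψ(2*pi^-) = -5 and ψ(2*pi^+) = 4.
By Dirichlet's theorem the series converges to their average, [(-5) + (4)]/2 = -1/2.

-1/2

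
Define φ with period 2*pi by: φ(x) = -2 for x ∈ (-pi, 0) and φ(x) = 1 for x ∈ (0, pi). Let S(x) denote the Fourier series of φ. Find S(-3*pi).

-1/2

x = -3*pi differs from x = -pi by -1 full period(s), and the series is 2*pi-periodic.
At x = -pi the one-sided limits are φ(-pi^-) = 1 and φ(-pi^+) = -2.
By Dirichlet's theorem the series converges to their average, [(1) + (-2)]/2 = -1/2.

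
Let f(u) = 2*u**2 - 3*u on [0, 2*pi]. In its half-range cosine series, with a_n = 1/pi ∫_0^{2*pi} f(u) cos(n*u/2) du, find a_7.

8*(3 - 4*pi)/(49*pi)

a_7 = 1/pi ∫_0^{2*pi} (2*u**2 - 3*u) cos(7*u/2) du.
Integrating by parts twice (tabular method), an antiderivative of (2*u**2 - 3*u) cos(7*u/2) is 4*u**2*sin(7*u/2)/7 - 6*u*sin(7*u/2)/7 + 16*u*cos(7*u/2)/49 - 32*sin(7*u/2)/343 - 12*cos(7*u/2)/49; evaluating from 0 to 2*pi: ∫_{0}^{2*pi} (2*u**2 - 3*u) cos(7*u/2) du = (12/49 - 32*pi/49) - (-12/49) = 24/49 - 32*pi/49.
Hence a_7 = (1/pi)·(24/49 - 32*pi/49) = 8*(3 - 4*pi)/(49*pi).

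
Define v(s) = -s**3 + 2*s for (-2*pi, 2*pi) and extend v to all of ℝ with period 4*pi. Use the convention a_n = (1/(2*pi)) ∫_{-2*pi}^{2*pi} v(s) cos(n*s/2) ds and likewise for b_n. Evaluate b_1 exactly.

b_1 = (1/(2*pi)) ∫_{-2*pi}^{2*pi} v(s) sin(s/2) ds.
v is odd and sin(s/2) is odd, so the integrand is even and b_1 = 1/pi ∫_0^{2*pi} v(s) sin(s/2) ds.
Integrating by parts three times (tabular method), an antiderivative of (-s**3 + 2*s) sin(s/2) is 2*s**3*cos(s/2) - 12*s**2*sin(s/2) - 52*s*cos(s/2) + 104*sin(s/2); evaluating from 0 to 2*pi: ∫_{0}^{2*pi} (-s**3 + 2*s) sin(s/2) ds = (-16*pi**3 + 104*pi) - (0) = -16*pi**3 + 104*pi.
Hence b_1 = (1/pi)·(-16*pi**3 + 104*pi) = 104 - 16*pi**2.

104 - 16*pi**2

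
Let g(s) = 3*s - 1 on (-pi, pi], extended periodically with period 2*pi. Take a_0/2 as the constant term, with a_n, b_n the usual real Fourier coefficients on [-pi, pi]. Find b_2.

b_2 = 1/pi ∫_{-pi}^{pi} g(s) sin(2*s) ds.
Integrating by parts (boundary term plus one more integral), an antiderivative of (3*s - 1) sin(2*s) is -3*s*cos(2*s)/2 + 3*sin(2*s)/4 + cos(2*s)/2; evaluating from -pi to pi: ∫_{-pi}^{pi} (3*s - 1) sin(2*s) ds = (1/2 - 3*pi/2) - (1/2 + 3*pi/2) = -3*pi.
Hence b_2 = (1/pi)·(-3*pi) = -3.

-3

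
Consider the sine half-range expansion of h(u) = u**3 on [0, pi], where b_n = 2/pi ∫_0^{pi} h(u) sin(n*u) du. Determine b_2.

b_2 = 2/pi ∫_0^{pi} (u**3) sin(2*u) du.
Integrating by parts three times (tabular method), an antiderivative of (u**3) sin(2*u) is -u**3*cos(2*u)/2 + 3*u**2*sin(2*u)/4 + 3*u*cos(2*u)/4 - 3*sin(2*u)/8; evaluating from 0 to pi: ∫_{0}^{pi} (u**3) sin(2*u) du = (pi*(3 - 2*pi**2)/4) - (0) = pi*(3 - 2*pi**2)/4.
Hence b_2 = (2/pi)·(pi*(3 - 2*pi**2)/4) = 3/2 - pi**2.

3/2 - pi**2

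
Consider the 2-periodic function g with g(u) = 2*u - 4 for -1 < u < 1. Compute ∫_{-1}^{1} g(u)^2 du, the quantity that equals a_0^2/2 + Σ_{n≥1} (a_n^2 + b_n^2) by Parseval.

104/3

∫_{-1}^{1} g(u)^2 du = 104/3.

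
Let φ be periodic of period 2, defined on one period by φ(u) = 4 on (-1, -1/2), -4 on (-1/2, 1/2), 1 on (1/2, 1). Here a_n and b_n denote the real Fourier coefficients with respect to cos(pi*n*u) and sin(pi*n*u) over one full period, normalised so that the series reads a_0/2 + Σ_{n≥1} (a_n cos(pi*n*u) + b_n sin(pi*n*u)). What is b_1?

b_1 = ∫_{-1}^{1} φ(u) sin(pi*u) du.
Split the integral at the breakpoints.
Directly, an antiderivative of (4) sin(pi*u) is -4*cos(pi*u)/pi; evaluating from -1 to -1/2: ∫_{-1}^{-1/2} (4) sin(pi*u) du = (0) - (4/pi) = -4/pi.
Directly, an antiderivative of (-4) sin(pi*u) is 4*cos(pi*u)/pi; evaluating from -1/2 to 1/2: ∫_{-1/2}^{1/2} (-4) sin(pi*u) du = (0) - (0) = 0.
Directly, an antiderivative of (1) sin(pi*u) is -cos(pi*u)/pi; evaluating from 1/2 to 1: ∫_{1/2}^{1} (1) sin(pi*u) du = (1/pi) - (0) = 1/pi.
Summing the pieces gives b_1 = -3/pi.

-3/pi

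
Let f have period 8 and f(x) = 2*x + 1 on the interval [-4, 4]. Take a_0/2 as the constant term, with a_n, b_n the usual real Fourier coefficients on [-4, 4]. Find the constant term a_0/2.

1

a_0 = 1/4 ∫_{-4}^{4} f(x) dx = 1/4 · (8) = 2.
So the constant term a_0/2 = 1.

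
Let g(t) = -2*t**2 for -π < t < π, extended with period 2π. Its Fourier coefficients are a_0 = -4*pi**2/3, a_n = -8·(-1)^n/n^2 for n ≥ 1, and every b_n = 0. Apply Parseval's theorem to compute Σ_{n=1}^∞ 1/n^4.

Parseval: a_0^2/2 + Σ a_n^2 = (1/π) ∫_{-π}^{π} g(t)^2 dt = 8*pi**4/5.
Subtract a_0^2/2 = 8*pi**4/9: Σ a_n^2 = 32*pi**4/45.
Since a_n^2 = 64/n^4, Σ 1/n^4 = pi**4/90.

pi**4/90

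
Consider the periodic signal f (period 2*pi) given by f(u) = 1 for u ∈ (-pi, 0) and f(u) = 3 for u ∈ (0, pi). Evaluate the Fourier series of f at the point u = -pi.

At u = -pi the one-sided limits are f(-pi^-) = 3 and f(-pi^+) = 1.
By Dirichlet's theorem the series converges to their average, [(3) + (1)]/2 = 2.

2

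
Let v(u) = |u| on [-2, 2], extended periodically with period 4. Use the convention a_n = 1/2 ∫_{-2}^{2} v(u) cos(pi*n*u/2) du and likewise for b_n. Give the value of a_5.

a_5 = 1/2 ∫_{-2}^{2} v(u) cos(5*pi*u/2) du.
v is even and cos(5*pi*u/2) is even, so the integrand is even and a_5 = ∫_0^{2} v(u) cos(5*pi*u/2) du.
Integrating by parts (boundary term plus one more integral), an antiderivative of (u) cos(5*pi*u/2) is 2*u*sin(5*pi*u/2)/(5*pi) + 4*cos(5*pi*u/2)/(25*pi**2); evaluating from 0 to 2: ∫_{0}^{2} (u) cos(5*pi*u/2) du = (-4/(25*pi**2)) - (4/(25*pi**2)) = -8/(25*pi**2).
Hence a_5 = -8/(25*pi**2).

-8/(25*pi**2)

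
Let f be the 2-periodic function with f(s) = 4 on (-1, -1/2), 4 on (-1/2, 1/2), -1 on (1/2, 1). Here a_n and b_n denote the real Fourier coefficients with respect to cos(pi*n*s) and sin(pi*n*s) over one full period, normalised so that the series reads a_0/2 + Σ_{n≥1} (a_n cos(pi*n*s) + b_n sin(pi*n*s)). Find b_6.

5/(3*pi)

b_6 = ∫_{-1}^{1} f(s) sin(6*pi*s) ds.
Split the integral at the breakpoints.
Directly, an antiderivative of (4) sin(6*pi*s) is -2*cos(6*pi*s)/(3*pi); evaluating from -1 to -1/2: ∫_{-1}^{-1/2} (4) sin(6*pi*s) ds = (2/(3*pi)) - (-2/(3*pi)) = 4/(3*pi).
Directly, an antiderivative of (4) sin(6*pi*s) is -2*cos(6*pi*s)/(3*pi); evaluating from -1/2 to 1/2: ∫_{-1/2}^{1/2} (4) sin(6*pi*s) ds = (2/(3*pi)) - (2/(3*pi)) = 0.
Directly, an antiderivative of (-1) sin(6*pi*s) is cos(6*pi*s)/(6*pi); evaluating from 1/2 to 1: ∫_{1/2}^{1} (-1) sin(6*pi*s) ds = (1/(6*pi)) - (-1/(6*pi)) = 1/(3*pi).
Summing the pieces gives b_6 = 5/(3*pi).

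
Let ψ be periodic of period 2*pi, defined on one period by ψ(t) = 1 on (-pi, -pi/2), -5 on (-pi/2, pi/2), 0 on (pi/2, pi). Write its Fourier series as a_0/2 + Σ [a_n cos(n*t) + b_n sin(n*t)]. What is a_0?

a_0 = 1/pi ∫_{-pi}^{pi} ψ(t) dt = 1/pi · (-9*pi/2) = -9/2.

-9/2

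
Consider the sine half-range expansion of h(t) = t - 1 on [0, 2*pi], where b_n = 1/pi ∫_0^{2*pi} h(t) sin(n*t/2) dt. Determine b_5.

b_5 = 1/pi ∫_0^{2*pi} (t - 1) sin(5*t/2) dt.
Integrating by parts (boundary term plus one more integral), an antiderivative of (t - 1) sin(5*t/2) is -2*t*cos(5*t/2)/5 + 4*sin(5*t/2)/25 + 2*cos(5*t/2)/5; evaluating from 0 to 2*pi: ∫_{0}^{2*pi} (t - 1) sin(5*t/2) dt = (-2/5 + 4*pi/5) - (2/5) = -4/5 + 4*pi/5.
Hence b_5 = (1/pi)·(-4/5 + 4*pi/5) = 4*(-1 + pi)/(5*pi).

4*(-1 + pi)/(5*pi)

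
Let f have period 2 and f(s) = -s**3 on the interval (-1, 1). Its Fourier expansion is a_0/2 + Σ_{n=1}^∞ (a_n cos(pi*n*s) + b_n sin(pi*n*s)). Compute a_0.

a_0 = ∫_{-1}^{1} f(s) ds = 0.

0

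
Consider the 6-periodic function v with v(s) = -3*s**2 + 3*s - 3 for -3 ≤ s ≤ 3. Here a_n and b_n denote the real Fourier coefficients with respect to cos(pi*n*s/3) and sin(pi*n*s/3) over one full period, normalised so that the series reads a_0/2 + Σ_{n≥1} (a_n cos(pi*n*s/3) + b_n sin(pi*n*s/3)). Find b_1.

18/pi

b_1 = 1/3 ∫_{-3}^{3} v(s) sin(pi*s/3) ds.
Integrating by parts twice (tabular method), an antiderivative of (-3*s**2 + 3*s - 3) sin(pi*s/3) is 9*s**2*cos(pi*s/3)/pi - 54*s*sin(pi*s/3)/pi**2 - 9*s*cos(pi*s/3)/pi + 27*sin(pi*s/3)/pi**2 - 162*cos(pi*s/3)/pi**3 + 9*cos(pi*s/3)/pi; evaluating from -3 to 3: ∫_{-3}^{3} (-3*s**2 + 3*s - 3) sin(pi*s/3) ds = (-63/pi + 162/pi**3) - (-117/pi + 162/pi**3) = 54/pi.
Hence b_1 = (1/3)·(54/pi) = 18/pi.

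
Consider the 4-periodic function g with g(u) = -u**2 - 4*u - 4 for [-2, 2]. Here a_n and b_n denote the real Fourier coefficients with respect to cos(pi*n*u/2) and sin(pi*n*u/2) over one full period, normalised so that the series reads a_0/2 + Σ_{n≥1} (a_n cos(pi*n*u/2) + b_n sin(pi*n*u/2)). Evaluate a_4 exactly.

a_4 = 1/2 ∫_{-2}^{2} g(u) cos(2*pi*u) du.
Integrating by parts twice (tabular method), an antiderivative of (-u**2 - 4*u - 4) cos(2*pi*u) is -u**2*sin(2*pi*u)/(2*pi) - 2*u*sin(2*pi*u)/pi - u*cos(2*pi*u)/(2*pi**2) - 2*sin(2*pi*u)/pi + sin(2*pi*u)/(4*pi**3) - cos(2*pi*u)/pi**2; evaluating from -2 to 2: ∫_{-2}^{2} (-u**2 - 4*u - 4) cos(2*pi*u) du = (-2/pi**2) - (0) = -2/pi**2.
Hence a_4 = (1/2)·(-2/pi**2) = -1/pi**2.

-1/pi**2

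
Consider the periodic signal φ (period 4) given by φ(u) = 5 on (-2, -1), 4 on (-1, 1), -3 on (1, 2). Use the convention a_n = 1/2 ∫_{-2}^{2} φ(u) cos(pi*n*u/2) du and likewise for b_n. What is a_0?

a_0 = 1/2 ∫_{-2}^{2} φ(u) du = 1/2 · (10) = 5.

5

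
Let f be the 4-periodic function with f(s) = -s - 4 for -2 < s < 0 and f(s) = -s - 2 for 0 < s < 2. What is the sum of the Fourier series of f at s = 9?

s = 9 differs from s = 1 by 2 full period(s), and the series is 4-periodic.
f is continuous at s = 1 with value -3, so the series converges to -3 there.

-3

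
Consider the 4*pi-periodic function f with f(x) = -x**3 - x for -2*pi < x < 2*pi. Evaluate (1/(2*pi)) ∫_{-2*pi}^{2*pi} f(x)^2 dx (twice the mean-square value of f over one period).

(1/(2*pi)) ∫_{-2*pi}^{2*pi} f(x)^2 dx = (1/(2*pi)) · (16*pi**3*(35 + 168*pi**2 + 240*pi**4)/105) = 8*pi**2*(35 + 168*pi**2 + 240*pi**4)/105.

8*pi**2*(35 + 168*pi**2 + 240*pi**4)/105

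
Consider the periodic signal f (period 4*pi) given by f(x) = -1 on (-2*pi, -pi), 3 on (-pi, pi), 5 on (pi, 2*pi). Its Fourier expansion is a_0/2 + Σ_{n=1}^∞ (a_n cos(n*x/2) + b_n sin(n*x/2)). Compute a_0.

5

a_0 = (1/(2*pi)) ∫_{-2*pi}^{2*pi} f(x) dx = (1/(2*pi)) · (10*pi) = 5.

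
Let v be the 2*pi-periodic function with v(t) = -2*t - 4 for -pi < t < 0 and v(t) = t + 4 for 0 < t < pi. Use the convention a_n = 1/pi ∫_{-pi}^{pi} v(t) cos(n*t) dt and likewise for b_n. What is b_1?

(16 - pi)/pi

b_1 = 1/pi ∫_{-pi}^{pi} v(t) sin(t) dt.
Split the integral at the breakpoints.
Integrating by parts (boundary term plus one more integral), an antiderivative of (-2*t - 4) sin(t) is 2*t*cos(t) - 2*sin(t) + 4*cos(t); evaluating from -pi to 0: ∫_{-pi}^{0} (-2*t - 4) sin(t) dt = (4) - (-4 + 2*pi) = 8 - 2*pi.
Integrating by parts (boundary term plus one more integral), an antiderivative of (t + 4) sin(t) is -t*cos(t) + sin(t) - 4*cos(t); evaluating from 0 to pi: ∫_{0}^{pi} (t + 4) sin(t) dt = (pi + 4) - (-4) = pi + 8.
Summing the pieces and multiplying by (1/pi) gives b_1 = (16 - pi)/pi.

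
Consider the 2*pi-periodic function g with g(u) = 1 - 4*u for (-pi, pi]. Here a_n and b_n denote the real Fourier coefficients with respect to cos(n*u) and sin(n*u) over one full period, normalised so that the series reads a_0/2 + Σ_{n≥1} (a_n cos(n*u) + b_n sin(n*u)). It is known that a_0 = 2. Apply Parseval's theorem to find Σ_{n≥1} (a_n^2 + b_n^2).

32*pi**2/3

Parseval: a_0^2/2 + Σ_{n≥1} (a_n^2+b_n^2) = 1/pi ∫_{-pi}^{pi} g(u)^2 du = 2 + 32*pi**2/3.
Subtract a_0^2/2 = 2: Σ (a_n^2+b_n^2) = 32*pi**2/3.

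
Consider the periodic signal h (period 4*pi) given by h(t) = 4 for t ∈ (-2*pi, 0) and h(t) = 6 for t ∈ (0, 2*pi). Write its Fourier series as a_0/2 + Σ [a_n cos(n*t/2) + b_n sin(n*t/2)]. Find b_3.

4/(3*pi)

b_3 = (1/(2*pi)) ∫_{-2*pi}^{2*pi} h(t) sin(3*t/2) dt.
Split the integral at the breakpoints.
Directly, an antiderivative of (4) sin(3*t/2) is -8*cos(3*t/2)/3; evaluating from -2*pi to 0: ∫_{-2*pi}^{0} (4) sin(3*t/2) dt = (-8/3) - (8/3) = -16/3.
Directly, an antiderivative of (6) sin(3*t/2) is -4*cos(3*t/2); evaluating from 0 to 2*pi: ∫_{0}^{2*pi} (6) sin(3*t/2) dt = (4) - (-4) = 8.
Summing the pieces and multiplying by (1/(2*pi)) gives b_3 = 4/(3*pi).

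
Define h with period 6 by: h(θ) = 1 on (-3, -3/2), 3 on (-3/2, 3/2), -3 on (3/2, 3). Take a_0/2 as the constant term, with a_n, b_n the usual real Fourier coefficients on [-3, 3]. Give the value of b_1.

-4/pi

b_1 = 1/3 ∫_{-3}^{3} h(θ) sin(pi*θ/3) dθ.
Split the integral at the breakpoints.
Directly, an antiderivative of (1) sin(pi*θ/3) is -3*cos(pi*θ/3)/pi; evaluating from -3 to -3/2: ∫_{-3}^{-3/2} (1) sin(pi*θ/3) dθ = (0) - (3/pi) = -3/pi.
Directly, an antiderivative of (3) sin(pi*θ/3) is -9*cos(pi*θ/3)/pi; evaluating from -3/2 to 3/2: ∫_{-3/2}^{3/2} (3) sin(pi*θ/3) dθ = (0) - (0) = 0.
Directly, an antiderivative of (-3) sin(pi*θ/3) is 9*cos(pi*θ/3)/pi; evaluating from 3/2 to 3: ∫_{3/2}^{3} (-3) sin(pi*θ/3) dθ = (-9/pi) - (0) = -9/pi.
Summing the pieces and multiplying by (1/3) gives b_1 = -4/pi.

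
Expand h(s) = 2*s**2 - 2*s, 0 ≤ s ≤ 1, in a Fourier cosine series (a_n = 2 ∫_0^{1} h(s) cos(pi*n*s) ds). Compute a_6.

2/(9*pi**2)

a_6 = 2 ∫_0^{1} (2*s**2 - 2*s) cos(6*pi*s) ds.
Integrating by parts twice (tabular method), an antiderivative of (2*s**2 - 2*s) cos(6*pi*s) is s**2*sin(6*pi*s)/(3*pi) - s*sin(6*pi*s)/(3*pi) + s*cos(6*pi*s)/(9*pi**2) - sin(6*pi*s)/(54*pi**3) - cos(6*pi*s)/(18*pi**2); evaluating from 0 to 1: ∫_{0}^{1} (2*s**2 - 2*s) cos(6*pi*s) ds = (1/(18*pi**2)) - (-1/(18*pi**2)) = 1/(9*pi**2).
Hence a_6 = 2·(1/(9*pi**2)) = 2/(9*pi**2).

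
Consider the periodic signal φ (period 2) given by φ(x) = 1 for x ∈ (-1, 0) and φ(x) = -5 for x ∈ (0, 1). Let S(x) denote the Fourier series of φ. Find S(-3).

-2

x = -3 differs from x = -1 by -1 full period(s), and the series is 2-periodic.
At x = -1 the one-sided limits are φ(-1^-) = -5 and φ(-1^+) = 1.
By Dirichlet's theorem the series converges to their average, [(-5) + (1)]/2 = -2.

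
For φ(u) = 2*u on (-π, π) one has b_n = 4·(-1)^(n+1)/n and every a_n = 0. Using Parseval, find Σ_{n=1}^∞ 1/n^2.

Parseval: Σ b_n^2 = (1/π) ∫_{-π}^{π} φ(u)^2 du = 8*pi**2/3.
Σ b_n^2 = Σ 16/n^2, so Σ 1/n^2 = (8*pi**2/3)/16 = pi**2/6.

pi**2/6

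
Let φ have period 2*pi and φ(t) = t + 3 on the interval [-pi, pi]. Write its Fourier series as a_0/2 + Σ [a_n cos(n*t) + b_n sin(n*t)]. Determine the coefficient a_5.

a_5 = 1/pi ∫_{-pi}^{pi} φ(t) cos(5*t) dt.
Integrating by parts (boundary term plus one more integral), an antiderivative of (t + 3) cos(5*t) is t*sin(5*t)/5 + 3*sin(5*t)/5 + cos(5*t)/25; evaluating from -pi to pi: ∫_{-pi}^{pi} (t + 3) cos(5*t) dt = (-1/25) - (-1/25) = 0.
Hence a_5 = (1/pi)·(0) = 0.

0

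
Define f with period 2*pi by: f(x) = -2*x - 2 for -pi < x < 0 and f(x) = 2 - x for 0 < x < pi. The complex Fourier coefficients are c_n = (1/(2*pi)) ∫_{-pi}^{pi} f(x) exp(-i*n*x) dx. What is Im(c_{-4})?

3/8

Since f is real-valued, Im(c_{-4}) = -(1/(2*pi)) ∫_{-pi}^{pi} f(x) sin(-4*x) dx = b_{4}/2.
Split the integral at the breakpoints.
Integrating by parts (boundary term plus one more integral), an antiderivative of (-2*x - 2) sin(-4*x) is -x*cos(4*x)/2 + sin(4*x)/8 - cos(4*x)/2; evaluating from -pi to 0: ∫_{-pi}^{0} (-2*x - 2) sin(-4*x) dx = (-1/2) - (-1/2 + pi/2) = -pi/2.
Integrating by parts (boundary term plus one more integral), an antiderivative of (2 - x) sin(-4*x) is -x*cos(4*x)/4 + sin(4*x)/16 + cos(4*x)/2; evaluating from 0 to pi: ∫_{0}^{pi} (2 - x) sin(-4*x) dx = (1/2 - pi/4) - (1/2) = -pi/4.
So ∫_{-pi}^{pi} f(x) sin(-4*x) dx = -3*pi/4.
Hence Im(c_{-4}) = (-1/(2*pi))·(-3*pi/4) = 3/8.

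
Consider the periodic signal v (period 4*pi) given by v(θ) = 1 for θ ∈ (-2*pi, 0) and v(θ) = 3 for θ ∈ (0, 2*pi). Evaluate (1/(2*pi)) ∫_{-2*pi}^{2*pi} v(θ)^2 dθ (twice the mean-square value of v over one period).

10

(1/(2*pi)) ∫_{-2*pi}^{2*pi} v(θ)^2 dθ = (1/(2*pi)) · (20*pi) = 10.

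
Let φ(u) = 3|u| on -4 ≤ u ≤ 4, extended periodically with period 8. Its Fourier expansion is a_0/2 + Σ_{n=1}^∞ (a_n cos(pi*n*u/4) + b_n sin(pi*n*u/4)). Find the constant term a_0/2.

6

a_0 = 1/4 ∫_{-4}^{4} φ(u) du = 1/4 · (48) = 12.
So the constant term a_0/2 = 6.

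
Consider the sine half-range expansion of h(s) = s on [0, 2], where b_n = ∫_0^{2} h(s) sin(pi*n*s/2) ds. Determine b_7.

b_7 = ∫_0^{2} (s) sin(7*pi*s/2) ds.
Integrating by parts (boundary term plus one more integral), an antiderivative of (s) sin(7*pi*s/2) is -2*s*cos(7*pi*s/2)/(7*pi) + 4*sin(7*pi*s/2)/(49*pi**2); evaluating from 0 to 2: ∫_{0}^{2} (s) sin(7*pi*s/2) ds = (4/(7*pi)) - (0) = 4/(7*pi).
Hence b_7 = 4/(7*pi).

4/(7*pi)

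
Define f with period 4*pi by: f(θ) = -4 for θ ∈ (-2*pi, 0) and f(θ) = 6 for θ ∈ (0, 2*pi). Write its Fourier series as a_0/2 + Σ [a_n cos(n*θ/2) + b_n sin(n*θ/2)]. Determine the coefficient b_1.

20/pi

b_1 = (1/(2*pi)) ∫_{-2*pi}^{2*pi} f(θ) sin(θ/2) dθ.
Split the integral at the breakpoints.
Directly, an antiderivative of (-4) sin(θ/2) is 8*cos(θ/2); evaluating from -2*pi to 0: ∫_{-2*pi}^{0} (-4) sin(θ/2) dθ = (8) - (-8) = 16.
Directly, an antiderivative of (6) sin(θ/2) is -12*cos(θ/2); evaluating from 0 to 2*pi: ∫_{0}^{2*pi} (6) sin(θ/2) dθ = (12) - (-12) = 24.
Summing the pieces and multiplying by (1/(2*pi)) gives b_1 = 20/pi.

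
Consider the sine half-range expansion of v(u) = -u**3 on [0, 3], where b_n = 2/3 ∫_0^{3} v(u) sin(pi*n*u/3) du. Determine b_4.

b_4 = 2/3 ∫_0^{3} (-u**3) sin(4*pi*u/3) du.
Integrating by parts three times (tabular method), an antiderivative of (-u**3) sin(4*pi*u/3) is 3*u**3*cos(4*pi*u/3)/(4*pi) - 27*u**2*sin(4*pi*u/3)/(16*pi**2) - 81*u*cos(4*pi*u/3)/(32*pi**3) + 243*sin(4*pi*u/3)/(128*pi**4); evaluating from 0 to 3: ∫_{0}^{3} (-u**3) sin(4*pi*u/3) du = (81*(-3 + 8*pi**2)/(32*pi**3)) - (0) = 81*(-3 + 8*pi**2)/(32*pi**3).
Hence b_4 = (2/3)·(81*(-3 + 8*pi**2)/(32*pi**3)) = 27*(-3 + 8*pi**2)/(16*pi**3).

27*(-3 + 8*pi**2)/(16*pi**3)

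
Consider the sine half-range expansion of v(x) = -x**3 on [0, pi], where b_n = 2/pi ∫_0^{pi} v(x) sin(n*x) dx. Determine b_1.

b_1 = 2/pi ∫_0^{pi} (-x**3) sin(x) dx.
Integrating by parts three times (tabular method), an antiderivative of (-x**3) sin(x) is x**3*cos(x) - 3*x**2*sin(x) - 6*x*cos(x) + 6*sin(x); evaluating from 0 to pi: ∫_{0}^{pi} (-x**3) sin(x) dx = (pi*(6 - pi**2)) - (0) = pi*(6 - pi**2).
Hence b_1 = (2/pi)·(pi*(6 - pi**2)) = 12 - 2*pi**2.

12 - 2*pi**2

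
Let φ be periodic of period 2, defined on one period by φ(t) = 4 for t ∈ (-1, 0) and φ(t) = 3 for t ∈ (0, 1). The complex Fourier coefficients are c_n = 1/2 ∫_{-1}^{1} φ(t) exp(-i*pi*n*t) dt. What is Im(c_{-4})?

Since φ is real-valued, Im(c_{-4}) = -1/2 ∫_{-1}^{1} φ(t) sin(-4*pi*t) dt = b_{4}/2.
Split the integral at the breakpoints.
Directly, an antiderivative of (4) sin(-4*pi*t) is cos(4*pi*t)/pi; evaluating from -1 to 0: ∫_{-1}^{0} (4) sin(-4*pi*t) dt = (1/pi) - (1/pi) = 0.
Directly, an antiderivative of (3) sin(-4*pi*t) is 3*cos(4*pi*t)/(4*pi); evaluating from 0 to 1: ∫_{0}^{1} (3) sin(-4*pi*t) dt = (3/(4*pi)) - (3/(4*pi)) = 0.
So ∫_{-1}^{1} φ(t) sin(-4*pi*t) dt = 0.
Hence Im(c_{-4}) = (-1/2)·(0) = 0.

0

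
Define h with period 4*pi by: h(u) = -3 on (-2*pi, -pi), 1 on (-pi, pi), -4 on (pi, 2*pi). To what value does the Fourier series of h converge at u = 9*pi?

u = 9*pi differs from u = pi by 2 full period(s), and the series is 4*pi-periodic.
At u = pi the one-sided limits are h(pi^-) = 1 and h(pi^+) = -4.
By Dirichlet's theorem the series converges to their average, [(1) + (-4)]/2 = -3/2.

-3/2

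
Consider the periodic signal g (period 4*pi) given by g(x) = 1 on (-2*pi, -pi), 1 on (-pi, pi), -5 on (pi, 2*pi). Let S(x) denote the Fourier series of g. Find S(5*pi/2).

x = 5*pi/2 differs from x = -3*pi/2 by 1 full period(s), and the series is 4*pi-periodic.
g is continuous at x = -3*pi/2 with value 1, so the series converges to 1 there.

1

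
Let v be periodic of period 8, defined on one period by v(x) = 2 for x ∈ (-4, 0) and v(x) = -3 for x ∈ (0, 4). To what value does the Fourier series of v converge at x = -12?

-1/2

x = -12 differs from x = 4 by -2 full period(s), and the series is 8-periodic.
At x = 4 the one-sided limits are v(4^-) = -3 and v(4^+) = 2.
By Dirichlet's theorem the series converges to their average, [(-3) + (2)]/2 = -1/2.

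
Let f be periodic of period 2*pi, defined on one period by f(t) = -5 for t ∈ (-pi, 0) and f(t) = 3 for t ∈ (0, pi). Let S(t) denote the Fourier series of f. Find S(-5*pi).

-1

t = -5*pi differs from t = -pi by -2 full period(s), and the series is 2*pi-periodic.
At t = -pi the one-sided limits are f(-pi^-) = 3 and f(-pi^+) = -5.
By Dirichlet's theorem the series converges to their average, [(3) + (-5)]/2 = -1.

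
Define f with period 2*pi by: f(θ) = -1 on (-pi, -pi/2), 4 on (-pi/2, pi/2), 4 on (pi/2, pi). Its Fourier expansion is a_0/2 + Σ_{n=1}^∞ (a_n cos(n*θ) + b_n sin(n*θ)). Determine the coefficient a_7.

a_7 = 1/pi ∫_{-pi}^{pi} f(θ) cos(7*θ) dθ.
Split the integral at the breakpoints.
Directly, an antiderivative of (-1) cos(7*θ) is -sin(7*θ)/7; evaluating from -pi to -pi/2: ∫_{-pi}^{-pi/2} (-1) cos(7*θ) dθ = (-1/7) - (0) = -1/7.
Directly, an antiderivative of (4) cos(7*θ) is 4*sin(7*θ)/7; evaluating from -pi/2 to pi/2: ∫_{-pi/2}^{pi/2} (4) cos(7*θ) dθ = (-4/7) - (4/7) = -8/7.
Directly, an antiderivative of (4) cos(7*θ) is 4*sin(7*θ)/7; evaluating from pi/2 to pi: ∫_{pi/2}^{pi} (4) cos(7*θ) dθ = (0) - (-4/7) = 4/7.
Summing the pieces and multiplying by (1/pi) gives a_7 = -5/(7*pi).

-5/(7*pi)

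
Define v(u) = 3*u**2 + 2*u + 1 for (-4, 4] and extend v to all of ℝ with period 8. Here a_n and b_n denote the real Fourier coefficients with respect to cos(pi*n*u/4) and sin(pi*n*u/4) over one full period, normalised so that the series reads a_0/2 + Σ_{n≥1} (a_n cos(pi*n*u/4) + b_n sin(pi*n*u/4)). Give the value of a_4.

12/pi**2

a_4 = 1/4 ∫_{-4}^{4} v(u) cos(pi*u) du.
Integrating by parts twice (tabular method), an antiderivative of (3*u**2 + 2*u + 1) cos(pi*u) is 3*u**2*sin(pi*u)/pi + 2*u*sin(pi*u)/pi + 6*u*cos(pi*u)/pi**2 - 6*sin(pi*u)/pi**3 + sin(pi*u)/pi + 2*cos(pi*u)/pi**2; evaluating from -4 to 4: ∫_{-4}^{4} (3*u**2 + 2*u + 1) cos(pi*u) du = (26/pi**2) - (-22/pi**2) = 48/pi**2.
Hence a_4 = (1/4)·(48/pi**2) = 12/pi**2.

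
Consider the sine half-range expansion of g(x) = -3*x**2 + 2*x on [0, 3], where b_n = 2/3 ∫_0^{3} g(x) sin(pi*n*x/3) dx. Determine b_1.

b_1 = 2/3 ∫_0^{3} (-3*x**2 + 2*x) sin(pi*x/3) dx.
Integrating by parts twice (tabular method), an antiderivative of (-3*x**2 + 2*x) sin(pi*x/3) is 9*x**2*cos(pi*x/3)/pi - 54*x*sin(pi*x/3)/pi**2 - 6*x*cos(pi*x/3)/pi + 18*sin(pi*x/3)/pi**2 - 162*cos(pi*x/3)/pi**3; evaluating from 0 to 3: ∫_{0}^{3} (-3*x**2 + 2*x) sin(pi*x/3) dx = (-63/pi + 162/pi**3) - (-162/pi**3) = -63/pi + 324/pi**3.
Hence b_1 = (2/3)·(-63/pi + 324/pi**3) = -42/pi + 216/pi**3.

-42/pi + 216/pi**3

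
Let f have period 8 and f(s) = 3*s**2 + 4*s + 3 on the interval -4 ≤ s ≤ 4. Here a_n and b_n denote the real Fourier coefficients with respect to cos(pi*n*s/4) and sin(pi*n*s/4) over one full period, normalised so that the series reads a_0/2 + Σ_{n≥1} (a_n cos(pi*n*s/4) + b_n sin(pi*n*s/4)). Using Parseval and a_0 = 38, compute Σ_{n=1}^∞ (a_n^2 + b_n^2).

Parseval: a_0^2/2 + Σ_{n≥1} (a_n^2+b_n^2) = 1/4 ∫_{-4}^{4} f(s)^2 ds = 19534/15.
Subtract a_0^2/2 = 722: Σ (a_n^2+b_n^2) = 8704/15.

8704/15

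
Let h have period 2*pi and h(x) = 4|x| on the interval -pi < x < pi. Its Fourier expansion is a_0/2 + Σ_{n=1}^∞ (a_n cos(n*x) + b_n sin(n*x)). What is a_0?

a_0 = 1/pi ∫_{-pi}^{pi} h(x) dx = 1/pi · (4*pi**2) = 4*pi.

4*pi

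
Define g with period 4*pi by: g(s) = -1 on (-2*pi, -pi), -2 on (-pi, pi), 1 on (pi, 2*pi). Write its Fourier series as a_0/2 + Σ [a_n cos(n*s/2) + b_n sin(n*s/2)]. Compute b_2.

-2/pi

b_2 = (1/(2*pi)) ∫_{-2*pi}^{2*pi} g(s) sin(s) ds.
Split the integral at the breakpoints.
Directly, an antiderivative of (-1) sin(s) is cos(s); evaluating from -2*pi to -pi: ∫_{-2*pi}^{-pi} (-1) sin(s) ds = (-1) - (1) = -2.
Directly, an antiderivative of (-2) sin(s) is 2*cos(s); evaluating from -pi to pi: ∫_{-pi}^{pi} (-2) sin(s) ds = (-2) - (-2) = 0.
Directly, an antiderivative of (1) sin(s) is -cos(s); evaluating from pi to 2*pi: ∫_{pi}^{2*pi} (1) sin(s) ds = (-1) - (1) = -2.
Summing the pieces and multiplying by (1/(2*pi)) gives b_2 = -2/pi.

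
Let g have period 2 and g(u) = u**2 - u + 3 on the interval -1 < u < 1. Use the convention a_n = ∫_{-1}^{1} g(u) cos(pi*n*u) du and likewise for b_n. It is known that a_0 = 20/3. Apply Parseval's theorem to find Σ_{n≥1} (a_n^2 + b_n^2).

38/45

Parseval: a_0^2/2 + Σ_{n≥1} (a_n^2+b_n^2) = ∫_{-1}^{1} g(u)^2 du = 346/15.
Subtract a_0^2/2 = 200/9: Σ (a_n^2+b_n^2) = 38/45.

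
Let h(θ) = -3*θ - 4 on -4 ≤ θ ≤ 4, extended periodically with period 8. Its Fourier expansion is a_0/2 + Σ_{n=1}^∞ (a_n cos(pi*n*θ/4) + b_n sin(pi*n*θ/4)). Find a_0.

-8

a_0 = 1/4 ∫_{-4}^{4} h(θ) dθ = 1/4 · (-32) = -8.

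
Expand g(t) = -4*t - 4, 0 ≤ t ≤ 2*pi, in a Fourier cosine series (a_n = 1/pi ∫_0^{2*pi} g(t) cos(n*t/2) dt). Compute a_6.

0

a_6 = 1/pi ∫_0^{2*pi} (-4*t - 4) cos(3*t) dt.
Integrating by parts (boundary term plus one more integral), an antiderivative of (-4*t - 4) cos(3*t) is -4*t*sin(3*t)/3 - 4*sin(3*t)/3 - 4*cos(3*t)/9; evaluating from 0 to 2*pi: ∫_{0}^{2*pi} (-4*t - 4) cos(3*t) dt = (-4/9) - (-4/9) = 0.
Hence a_6 = (1/pi)·(0) = 0.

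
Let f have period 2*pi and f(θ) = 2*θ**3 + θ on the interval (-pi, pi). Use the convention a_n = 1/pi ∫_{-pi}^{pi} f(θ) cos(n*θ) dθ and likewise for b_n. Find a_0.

a_0 = 1/pi ∫_{-pi}^{pi} f(θ) dθ = 1/pi · (0) = 0.

0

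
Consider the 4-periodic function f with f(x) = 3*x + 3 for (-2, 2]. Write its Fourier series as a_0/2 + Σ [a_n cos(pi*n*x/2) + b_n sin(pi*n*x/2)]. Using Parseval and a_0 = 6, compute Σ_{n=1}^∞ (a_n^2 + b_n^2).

24

Parseval: a_0^2/2 + Σ_{n≥1} (a_n^2+b_n^2) = 1/2 ∫_{-2}^{2} f(x)^2 dx = 42.
Subtract a_0^2/2 = 18: Σ (a_n^2+b_n^2) = 24.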